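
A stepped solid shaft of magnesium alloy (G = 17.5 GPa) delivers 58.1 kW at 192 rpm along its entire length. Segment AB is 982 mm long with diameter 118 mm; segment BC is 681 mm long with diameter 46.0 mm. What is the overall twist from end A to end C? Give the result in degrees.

15.1°

ω = 2π·192/60 = 20.11 rad/s, so T = P/ω = 58.1×10³ / 20.11 = 2890 N·m.
J_AB = π(0.118)⁴/32 = 1.90×10^-5 m⁴; J_BC = π(0.0460)⁴/32 = 4.40×10^-7 m⁴.
θ = (T/G)·Σ L_i/J_i = (2890/17.5×10⁹)·(0.982/1.90×10^-5 + 0.681/4.40×10^-7) = 0.2643 rad.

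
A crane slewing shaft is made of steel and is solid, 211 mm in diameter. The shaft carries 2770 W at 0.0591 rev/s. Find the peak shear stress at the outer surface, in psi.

ω = 2π·0.0591 = 0.3713 rad/s, so T = P/ω = 2770 / 0.3713 = 7460 N·m.
J = πd⁴/32 = π(0.211)⁴/32 = 1.946×10^-4 m⁴.
τ_max = T·r/J = 7460 × 0.105 / 1.946×10^-4 = 4.044×10^6 Pa.

587 psi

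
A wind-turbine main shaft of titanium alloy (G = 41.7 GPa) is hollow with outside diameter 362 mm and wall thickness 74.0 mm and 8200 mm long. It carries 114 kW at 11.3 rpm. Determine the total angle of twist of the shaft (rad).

0.0128 rad

ω = 2π·11.3/60 = 1.183 rad/s, so T = P/ω = 114×10³ / 1.183 = 96340 N·m.
J = π(d_o⁴ − d_i⁴)/32 = π(0.362⁴ − 0.214⁴)/32 = 1.480×10^-3 m⁴.
θ = T·L/(G·J) = 96340 × 8.20 / (41.7×10⁹ × 1.480×10^-3) = 0.01280 rad.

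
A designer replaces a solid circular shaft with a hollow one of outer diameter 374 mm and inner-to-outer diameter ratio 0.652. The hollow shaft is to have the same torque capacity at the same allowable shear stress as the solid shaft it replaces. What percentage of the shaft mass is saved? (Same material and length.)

Equal τ_max and T ⇒ the solid shaft needs d_s³ = d_o³(1−k⁴), so d_s = 374·(1−0.652⁴)^(1/3) = 350.0 mm.
Area ratio A_h/A_s = d_o²(1−k²)/d_s² = (1−k²)/(1−k⁴)^(2/3) = 0.6566.
Mass saving = 1 − 0.6566 = 34.3 %.

34.3 %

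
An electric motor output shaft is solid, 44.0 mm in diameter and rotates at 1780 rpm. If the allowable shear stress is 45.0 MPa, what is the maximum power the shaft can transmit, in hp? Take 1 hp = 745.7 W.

J = πd⁴/32 = π(0.0440)⁴/32 = 3.680×10^-7 m⁴.
T_max = τ_allow·J/r = 4.50×10^7 × 3.680×10^-7 / 0.0220 = 752.7 N·m.
ω = 2π·1780/60 = 186.4 rad/s, so P_max = T_max·ω = 1.403×10^5 W.

188 hp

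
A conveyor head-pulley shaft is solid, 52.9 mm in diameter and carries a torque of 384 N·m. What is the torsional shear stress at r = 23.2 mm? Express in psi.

1680 psi

J = πd⁴/32 = π(0.0529)⁴/32 = 7.688×10^-7 m⁴.
Shear stress varies linearly with radius: τ = T·r/J = 384.0 × 0.0232 / 7.688×10^-7 = 1.159×10^7 Pa.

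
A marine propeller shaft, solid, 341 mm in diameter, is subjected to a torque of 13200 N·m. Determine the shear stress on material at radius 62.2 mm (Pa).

J = πd⁴/32 = π(0.341)⁴/32 = 1.327×10^-3 m⁴.
Shear stress varies linearly with radius: τ = T·r/J = 13200 × 0.0622 / 1.327×10^-3 = 6.185×10^5 Pa.

619000 Pa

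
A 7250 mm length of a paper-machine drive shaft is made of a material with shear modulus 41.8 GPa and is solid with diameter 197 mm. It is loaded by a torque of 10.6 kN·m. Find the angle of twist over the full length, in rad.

J = πd⁴/32 = π(0.197)⁴/32 = 1.479×10^-4 m⁴.
θ = T·L/(G·J) = 10600 × 7.25 / (41.8×10⁹ × 1.479×10^-4) = 0.01243 rad.

0.0124 rad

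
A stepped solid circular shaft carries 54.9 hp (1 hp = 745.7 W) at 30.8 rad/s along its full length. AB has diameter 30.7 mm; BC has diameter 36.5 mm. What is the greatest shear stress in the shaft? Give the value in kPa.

ω = 30.8 rad/s, so T = P/ω = 54.9×745.7 / 30.80 = 1329 N·m.
Under the same torque, τ_max = 16T/(πd³) is largest where d is smallest — segment AB (d = 30.7 mm).
τ_max = 16·1329/(π·(0.0307)³) = 2.340×10^8 Pa.

234000 kPa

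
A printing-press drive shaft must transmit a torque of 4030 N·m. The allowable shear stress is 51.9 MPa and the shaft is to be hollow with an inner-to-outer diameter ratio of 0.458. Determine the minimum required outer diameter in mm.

For a hollow shaft with d_i/d_o = 0.458: τ_max = 16T/(π d_o³ (1−k⁴)), so d_o = [16T/(π τ_allow (1−k⁴))]^(1/3) = [16·4030/(π·5.19×10^7·0.9560)]^(1/3) = 0.07451 m.

74.5 mm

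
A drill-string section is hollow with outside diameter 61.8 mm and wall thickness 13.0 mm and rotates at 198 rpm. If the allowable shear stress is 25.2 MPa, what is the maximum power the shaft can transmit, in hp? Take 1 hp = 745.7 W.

J = π(d_o⁴ − d_i⁴)/32 = π(0.0618⁴ − 0.0358⁴)/32 = 1.271×10^-6 m⁴.
T_max = τ_allow·J/r = 2.52×10^7 × 1.271×10^-6 / 0.0309 = 1036 N·m.
ω = 2π·198/60 = 20.73 rad/s, so P_max = T_max·ω = 2.149×10^4 W.

28.8 hp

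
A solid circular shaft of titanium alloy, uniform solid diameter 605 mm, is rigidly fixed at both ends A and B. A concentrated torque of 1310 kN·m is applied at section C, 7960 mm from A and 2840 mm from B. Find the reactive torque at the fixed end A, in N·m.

With uniform GJ and both ends fixed, compatibility θ_AC = θ_CB gives T_A·a = T_B·b, together with T_A + T_B = T₀.
T_A = T₀·b/(a+b) = 1.310e6·2840/10800 = 344500 N·m; T_B = 965500 N·m.

344000 N·m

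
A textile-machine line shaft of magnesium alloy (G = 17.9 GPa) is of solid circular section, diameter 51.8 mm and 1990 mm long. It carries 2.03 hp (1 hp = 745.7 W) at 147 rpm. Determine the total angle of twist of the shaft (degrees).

ω = 2π·147/60 = 15.39 rad/s, so T = P/ω = 2.03×745.7 / 15.39 = 98.34 N·m.
J = πd⁴/32 = π(0.0518)⁴/32 = 7.068×10^-7 m⁴.
θ = T·L/(G·J) = 98.34 × 1.99 / (17.9×10⁹ × 7.068×10^-7) = 0.01547 rad.

0.886°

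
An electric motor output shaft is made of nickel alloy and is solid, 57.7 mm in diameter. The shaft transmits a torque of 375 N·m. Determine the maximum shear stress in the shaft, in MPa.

9.94 MPa

J = πd⁴/32 = π(0.0577)⁴/32 = 1.088×10^-6 m⁴.
τ_max = T·r/J = 375.0 × 0.0289 / 1.088×10^-6 = 9.942×10^6 Pa.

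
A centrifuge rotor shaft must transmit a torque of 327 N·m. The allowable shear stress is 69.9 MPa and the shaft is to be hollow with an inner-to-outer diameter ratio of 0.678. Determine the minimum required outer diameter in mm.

For a hollow shaft with d_i/d_o = 0.678: τ_max = 16T/(π d_o³ (1−k⁴)), so d_o = [16T/(π τ_allow (1−k⁴))]^(1/3) = [16·327.0/(π·6.99×10^7·0.7887)]^(1/3) = 0.03114 m.

31.1 mm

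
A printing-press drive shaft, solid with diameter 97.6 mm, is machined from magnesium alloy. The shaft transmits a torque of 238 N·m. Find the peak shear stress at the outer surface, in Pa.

1.30e6 Pa

J = πd⁴/32 = π(0.0976)⁴/32 = 8.908×10^-6 m⁴.
τ_max = T·r/J = 238.0 × 0.0488 / 8.908×10^-6 = 1.304×10^6 Pa.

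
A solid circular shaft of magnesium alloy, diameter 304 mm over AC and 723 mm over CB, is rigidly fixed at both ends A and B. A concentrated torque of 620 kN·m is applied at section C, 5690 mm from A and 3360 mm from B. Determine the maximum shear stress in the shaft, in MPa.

8.20 MPa

Compatibility: T_A·a/J_AC = T_B·b/J_CB with T_A + T_B = T₀.
J_AC = 8.38×10^-4 m⁴, J_CB = 0.0268 m⁴, so T_A = T₀·(J_AC/a)/((J_AC/a)+(J_CB/b)) = 11240 N·m, T_B = 608800 N·m.
τ in each portion: τ_AC = 2.04×10^6 Pa, τ_CB = 8.20×10^6 Pa; maximum is in CB.
τ_max = T_CB·r/J = 608800·0.361/0.0268 = 8.204×10^6 Pa.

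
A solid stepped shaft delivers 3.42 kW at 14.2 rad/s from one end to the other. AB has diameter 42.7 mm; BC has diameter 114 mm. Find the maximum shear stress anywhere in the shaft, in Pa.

1.58e7 Pa

ω = 14.2 rad/s, so T = P/ω = 3.42×10³ / 14.20 = 240.8 N·m.
Under the same torque, τ_max = 16T/(πd³) is largest where d is smallest — segment AB (d = 42.7 mm).
τ_max = 16·240.8/(π·(0.0427)³) = 1.576×10^7 Pa.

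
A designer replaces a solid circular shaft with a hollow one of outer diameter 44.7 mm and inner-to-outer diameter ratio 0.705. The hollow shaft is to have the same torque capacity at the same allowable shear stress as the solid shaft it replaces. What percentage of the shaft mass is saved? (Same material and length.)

Equal τ_max and T ⇒ the solid shaft needs d_s³ = d_o³(1−k⁴), so d_s = 44.7·(1−0.705⁴)^(1/3) = 40.67 mm.
Area ratio A_h/A_s = d_o²(1−k²)/d_s² = (1−k²)/(1−k⁴)^(2/3) = 0.6077.
Mass saving = 1 − 0.6077 = 39.2 %.

39.2 %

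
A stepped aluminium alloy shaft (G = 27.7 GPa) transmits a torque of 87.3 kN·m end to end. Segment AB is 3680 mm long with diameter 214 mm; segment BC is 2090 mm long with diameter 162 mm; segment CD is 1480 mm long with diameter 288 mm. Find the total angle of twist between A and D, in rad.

0.161 rad

J_AB = π(0.214)⁴/32 = 2.06×10^-4 m⁴; J_BC = π(0.162)⁴/32 = 6.76×10^-5 m⁴; J_CD = π(0.288)⁴/32 = 6.75×10^-4 m⁴.
θ = (T/G)·Σ L_i/J_i = (87300/27.7×10⁹)·(3.68/2.06×10^-4 + 2.09/6.76×10^-5 + 1.48/6.75×10^-4) = 0.1606 rad.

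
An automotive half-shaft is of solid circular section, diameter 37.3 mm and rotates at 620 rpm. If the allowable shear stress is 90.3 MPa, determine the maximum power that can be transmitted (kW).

J = πd⁴/32 = π(0.0373)⁴/32 = 1.900×10^-7 m⁴.
T_max = τ_allow·J/r = 9.03×10^7 × 1.900×10^-7 / 0.0186 = 920.1 N·m.
ω = 2π·620/60 = 64.93 rad/s, so P_max = T_max·ω = 5.974×10^4 W.

59.7 kW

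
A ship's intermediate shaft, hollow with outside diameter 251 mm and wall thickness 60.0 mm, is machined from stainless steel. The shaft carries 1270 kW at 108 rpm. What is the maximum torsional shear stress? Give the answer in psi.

ω = 2π·108/60 = 11.31 rad/s, so T = P/ω = 1270×10³ / 11.31 = 112300 N·m.
J = π(d_o⁴ − d_i⁴)/32 = π(0.251⁴ − 0.131⁴)/32 = 3.608×10^-4 m⁴.
τ_max = T·r/J = 112300 × 0.126 / 3.608×10^-4 = 3.906×10^7 Pa.

5670 psi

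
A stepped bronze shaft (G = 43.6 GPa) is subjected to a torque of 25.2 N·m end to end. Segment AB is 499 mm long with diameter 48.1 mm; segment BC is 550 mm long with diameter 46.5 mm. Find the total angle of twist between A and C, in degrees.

J_AB = π(0.0481)⁴/32 = 5.26×10^-7 m⁴; J_BC = π(0.0465)⁴/32 = 4.59×10^-7 m⁴.
θ = (T/G)·Σ L_i/J_i = (25.20/43.6×10⁹)·(0.499/5.26×10^-7 + 0.550/4.59×10^-7) = 1.241×10^-3 rad.

0.0711°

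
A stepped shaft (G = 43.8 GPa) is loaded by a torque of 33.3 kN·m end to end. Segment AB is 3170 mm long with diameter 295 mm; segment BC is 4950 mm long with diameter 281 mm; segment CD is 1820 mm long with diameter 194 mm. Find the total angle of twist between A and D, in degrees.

J_AB = π(0.295)⁴/32 = 7.44×10^-4 m⁴; J_BC = π(0.281)⁴/32 = 6.12×10^-4 m⁴; J_CD = π(0.194)⁴/32 = 1.39×10^-4 m⁴.
θ = (T/G)·Σ L_i/J_i = (33300/43.8×10⁹)·(3.17/7.44×10^-4 + 4.95/6.12×10^-4 + 1.82/1.39×10^-4) = 0.01934 rad.

1.11°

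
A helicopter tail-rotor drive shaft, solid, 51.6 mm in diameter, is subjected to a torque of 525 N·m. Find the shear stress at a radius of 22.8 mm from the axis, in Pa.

1.72e7 Pa

J = πd⁴/32 = π(0.0516)⁴/32 = 6.960×10^-7 m⁴.
Shear stress varies linearly with radius: τ = T·r/J = 525.0 × 0.0228 / 6.960×10^-7 = 1.720×10^7 Pa.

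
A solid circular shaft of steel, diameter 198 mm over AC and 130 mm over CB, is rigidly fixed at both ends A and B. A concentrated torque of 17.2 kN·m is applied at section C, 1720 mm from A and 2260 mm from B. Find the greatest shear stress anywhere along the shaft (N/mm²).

9.89 N/mm²

Compatibility: T_A·a/J_AC = T_B·b/J_CB with T_A + T_B = T₀.
J_AC = 1.51×10^-4 m⁴, J_CB = 2.80×10^-5 m⁴, so T_A = T₀·(J_AC/a)/((J_AC/a)+(J_CB/b)) = 15070 N·m, T_B = 2131 N·m.
τ in each portion: τ_AC = 9.89×10^6 Pa, τ_CB = 4.94×10^6 Pa; maximum is in AC.
τ_max = T_AC·r/J = 15070·0.0990/1.51×10^-4 = 9.887×10^6 Pa.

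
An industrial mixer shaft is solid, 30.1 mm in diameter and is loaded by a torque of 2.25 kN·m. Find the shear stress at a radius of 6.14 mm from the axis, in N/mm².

171 N/mm²

J = πd⁴/32 = π(0.0301)⁴/32 = 8.059×10^-8 m⁴.
Shear stress varies linearly with radius: τ = T·r/J = 2250 × 0.00614 / 8.059×10^-8 = 1.714×10^8 Pa.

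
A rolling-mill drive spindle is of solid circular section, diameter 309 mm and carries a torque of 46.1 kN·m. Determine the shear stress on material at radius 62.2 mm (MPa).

3.20 MPa

J = πd⁴/32 = π(0.309)⁴/32 = 8.950×10^-4 m⁴.
Shear stress varies linearly with radius: τ = T·r/J = 46100 × 0.0622 / 8.950×10^-4 = 3.204×10^6 Pa.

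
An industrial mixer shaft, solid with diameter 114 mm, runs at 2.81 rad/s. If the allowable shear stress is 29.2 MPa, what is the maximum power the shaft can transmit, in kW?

J = πd⁴/32 = π(0.114)⁴/32 = 1.658×10^-5 m⁴.
T_max = τ_allow·J/r = 2.92×10^7 × 1.658×10^-5 / 0.0570 = 8494 N·m.
ω = 2.81 rad/s, so P_max = T_max·ω = 2.387×10^4 W.

23.9 kW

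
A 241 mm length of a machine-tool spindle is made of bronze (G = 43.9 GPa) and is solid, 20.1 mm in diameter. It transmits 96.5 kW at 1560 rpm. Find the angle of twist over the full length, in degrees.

ω = 2π·1560/60 = 163.4 rad/s, so T = P/ω = 96.5×10³ / 163.4 = 590.7 N·m.
J = πd⁴/32 = π(0.0201)⁴/32 = 1.602×10^-8 m⁴.
θ = T·L/(G·J) = 590.7 × 0.241 / (43.9×10⁹ × 1.602×10^-8) = 0.2024 rad.

11.6°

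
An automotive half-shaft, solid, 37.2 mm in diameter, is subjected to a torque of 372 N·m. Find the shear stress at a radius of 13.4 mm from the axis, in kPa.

26500 kPa

J = πd⁴/32 = π(0.0372)⁴/32 = 1.880×10^-7 m⁴.
Shear stress varies linearly with radius: τ = T·r/J = 372.0 × 0.0134 / 1.880×10^-7 = 2.651×10^7 Pa.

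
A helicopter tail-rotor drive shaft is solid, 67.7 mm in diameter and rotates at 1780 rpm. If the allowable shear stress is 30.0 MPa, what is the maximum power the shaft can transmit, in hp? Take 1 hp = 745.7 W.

457 hp

J = πd⁴/32 = π(0.0677)⁴/32 = 2.062×10^-6 m⁴.
T_max = τ_allow·J/r = 3.00×10^7 × 2.062×10^-6 / 0.0338 = 1828 N·m.
ω = 2π·1780/60 = 186.4 rad/s, so P_max = T_max·ω = 3.407×10^5 W.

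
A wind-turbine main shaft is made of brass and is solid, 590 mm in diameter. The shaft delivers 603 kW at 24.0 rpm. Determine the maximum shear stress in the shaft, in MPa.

5.95 MPa

ω = 2π·24.0/60 = 2.513 rad/s, so T = P/ω = 603×10³ / 2.513 = 239900 N·m.
J = πd⁴/32 = π(0.590)⁴/32 = 0.01190 m⁴.
τ_max = T·r/J = 239900 × 0.295 / 0.01190 = 5.950×10^6 Pa.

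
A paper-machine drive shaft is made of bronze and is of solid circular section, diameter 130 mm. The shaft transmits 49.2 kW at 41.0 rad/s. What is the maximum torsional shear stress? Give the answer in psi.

ω = 41.0 rad/s, so T = P/ω = 49.2×10³ / 41.00 = 1200 N·m.
J = πd⁴/32 = π(0.130)⁴/32 = 2.804×10^-5 m⁴.
τ_max = T·r/J = 1200 × 0.0650 / 2.804×10^-5 = 2.782×10^6 Pa.

403 psi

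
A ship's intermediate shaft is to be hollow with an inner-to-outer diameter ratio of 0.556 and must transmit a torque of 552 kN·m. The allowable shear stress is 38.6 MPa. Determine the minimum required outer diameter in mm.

For a hollow shaft with d_i/d_o = 0.556: τ_max = 16T/(π d_o³ (1−k⁴)), so d_o = [16T/(π τ_allow (1−k⁴))]^(1/3) = [16·552000/(π·3.86×10^7·0.9044)]^(1/3) = 0.4318 m.

432 mm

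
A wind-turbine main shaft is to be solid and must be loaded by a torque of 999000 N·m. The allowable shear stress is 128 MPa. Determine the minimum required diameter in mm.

341 mm

For a solid shaft τ_max = 16T/(πd³), so d = (16T/(π τ_allow))^(1/3) = (16·999000/(π·1.28×10^8))^(1/3) = 0.3413 m.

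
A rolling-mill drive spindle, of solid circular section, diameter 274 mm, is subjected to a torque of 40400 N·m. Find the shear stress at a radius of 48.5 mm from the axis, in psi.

514 psi

J = πd⁴/32 = π(0.274)⁴/32 = 5.534×10^-4 m⁴.
Shear stress varies linearly with radius: τ = T·r/J = 40400 × 0.0485 / 5.534×10^-4 = 3.541×10^6 Pa.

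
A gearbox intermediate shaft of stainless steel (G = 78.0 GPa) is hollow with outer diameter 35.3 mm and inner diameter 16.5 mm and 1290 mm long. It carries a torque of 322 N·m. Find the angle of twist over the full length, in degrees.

2.10°

J = π(d_o⁴ − d_i⁴)/32 = π(0.0353⁴ − 0.0165⁴)/32 = 1.452×10^-7 m⁴.
θ = T·L/(G·J) = 322.0 × 1.29 / (78.0×10⁹ × 1.452×10^-7) = 0.03669 rad.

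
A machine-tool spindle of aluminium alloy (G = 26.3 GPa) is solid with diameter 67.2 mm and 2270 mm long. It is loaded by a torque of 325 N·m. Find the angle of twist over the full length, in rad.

0.0140 rad

J = πd⁴/32 = π(0.0672)⁴/32 = 2.002×10^-6 m⁴.
θ = T·L/(G·J) = 325.0 × 2.27 / (26.3×10⁹ × 2.002×10^-6) = 0.01401 rad.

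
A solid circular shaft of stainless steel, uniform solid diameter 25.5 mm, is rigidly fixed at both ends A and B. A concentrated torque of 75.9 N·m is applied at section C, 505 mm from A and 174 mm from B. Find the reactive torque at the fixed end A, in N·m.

19.5 N·m

With uniform GJ and both ends fixed, compatibility θ_AC = θ_CB gives T_A·a = T_B·b, together with T_A + T_B = T₀.
T_A = T₀·b/(a+b) = 75.90·174/679.0 = 19.45 N·m; T_B = 56.45 N·m.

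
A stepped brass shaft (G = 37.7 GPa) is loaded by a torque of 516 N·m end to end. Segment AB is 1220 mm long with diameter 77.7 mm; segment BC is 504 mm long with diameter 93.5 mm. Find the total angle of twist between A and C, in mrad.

J_AB = π(0.0777)⁴/32 = 3.58×10^-6 m⁴; J_BC = π(0.0935)⁴/32 = 7.50×10^-6 m⁴.
θ = (T/G)·Σ L_i/J_i = (516.0/37.7×10⁹)·(1.22/3.58×10^-6 + 0.504/7.50×10^-6) = 5.586×10^-3 rad.

5.59 mrad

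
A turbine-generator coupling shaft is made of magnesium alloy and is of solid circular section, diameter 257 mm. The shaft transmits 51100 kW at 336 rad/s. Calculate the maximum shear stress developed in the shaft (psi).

ω = 336 rad/s, so T = P/ω = 51100×10³ / 336.0 = 152100 N·m.
J = πd⁴/32 = π(0.257)⁴/32 = 4.283×10^-4 m⁴.
τ_max = T·r/J = 152100 × 0.129 / 4.283×10^-4 = 4.563×10^7 Pa.

6620 psi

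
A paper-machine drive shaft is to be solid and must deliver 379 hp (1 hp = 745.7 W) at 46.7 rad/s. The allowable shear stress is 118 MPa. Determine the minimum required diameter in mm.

ω = 46.7 rad/s, so T = P/ω = 379×745.7 / 46.70 = 6052 N·m.
For a solid shaft τ_max = 16T/(πd³), so d = (16T/(π τ_allow))^(1/3) = (16·6052/(π·1.18×10^8))^(1/3) = 0.06392 m.

63.9 mm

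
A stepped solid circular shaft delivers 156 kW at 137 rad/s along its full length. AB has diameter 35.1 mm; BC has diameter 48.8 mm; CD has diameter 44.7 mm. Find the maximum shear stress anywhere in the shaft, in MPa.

ω = 137 rad/s, so T = P/ω = 156×10³ / 137.0 = 1139 N·m.
Under the same torque, τ_max = 16T/(πd³) is largest where d is smallest — segment AB (d = 35.1 mm).
τ_max = 16·1139/(π·(0.0351)³) = 1.341×10^8 Pa.

134 MPa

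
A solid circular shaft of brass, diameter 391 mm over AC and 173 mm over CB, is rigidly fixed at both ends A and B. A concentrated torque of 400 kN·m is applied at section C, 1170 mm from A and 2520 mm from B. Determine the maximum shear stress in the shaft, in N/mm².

33.5 N/mm²

Compatibility: T_A·a/J_AC = T_B·b/J_CB with T_A + T_B = T₀.
J_AC = 2.29×10^-3 m⁴, J_CB = 8.79×10^-5 m⁴, so T_A = T₀·(J_AC/a)/((J_AC/a)+(J_CB/b)) = 393000 N·m, T_B = 6993 N·m.
τ in each portion: τ_AC = 3.35×10^7 Pa, τ_CB = 6.88×10^6 Pa; maximum is in AC.
τ_max = T_AC·r/J = 393000·0.196/2.29×10^-3 = 3.348×10^7 Pa.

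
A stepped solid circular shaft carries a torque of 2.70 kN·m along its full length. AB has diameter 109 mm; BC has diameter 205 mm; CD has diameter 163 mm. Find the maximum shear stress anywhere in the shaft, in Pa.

1.06e7 Pa

Under the same torque, τ_max = 16T/(πd³) is largest where d is smallest — segment AB (d = 109 mm).
τ_max = 16·2700/(π·(0.109)³) = 1.062×10^7 Pa.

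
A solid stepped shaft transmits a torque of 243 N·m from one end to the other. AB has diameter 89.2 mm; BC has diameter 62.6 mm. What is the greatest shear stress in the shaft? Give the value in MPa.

Under the same torque, τ_max = 16T/(πd³) is largest where d is smallest — segment BC (d = 62.6 mm).
τ_max = 16·243.0/(π·(0.0626)³) = 5.045×10^6 Pa.

5.04 MPa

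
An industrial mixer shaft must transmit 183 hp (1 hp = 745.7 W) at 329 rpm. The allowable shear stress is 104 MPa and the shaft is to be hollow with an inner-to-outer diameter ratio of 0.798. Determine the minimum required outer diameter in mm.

68.8 mm

ω = 2π·329/60 = 34.45 rad/s, so T = P/ω = 183×745.7 / 34.45 = 3961 N·m.
For a hollow shaft with d_i/d_o = 0.798: τ_max = 16T/(π d_o³ (1−k⁴)), so d_o = [16T/(π τ_allow (1−k⁴))]^(1/3) = [16·3961/(π·1.04×10^8·0.5945)]^(1/3) = 0.06884 m.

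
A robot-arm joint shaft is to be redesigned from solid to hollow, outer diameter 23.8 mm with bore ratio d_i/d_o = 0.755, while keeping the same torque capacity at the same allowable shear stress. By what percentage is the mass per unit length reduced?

44.1 %

Equal τ_max and T ⇒ the solid shaft needs d_s³ = d_o³(1−k⁴), so d_s = 23.8·(1−0.755⁴)^(1/3) = 20.88 mm.
Area ratio A_h/A_s = d_o²(1−k²)/d_s² = (1−k²)/(1−k⁴)^(2/3) = 0.5587.
Mass saving = 1 − 0.5587 = 44.1 %.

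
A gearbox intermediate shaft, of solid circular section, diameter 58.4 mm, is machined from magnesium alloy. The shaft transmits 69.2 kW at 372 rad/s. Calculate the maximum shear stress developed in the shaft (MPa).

ω = 372 rad/s, so T = P/ω = 69.2×10³ / 372.0 = 186.0 N·m.
J = πd⁴/32 = π(0.0584)⁴/32 = 1.142×10^-6 m⁴.
τ_max = T·r/J = 186.0 × 0.0292 / 1.142×10^-6 = 4.757×10^6 Pa.

4.76 MPa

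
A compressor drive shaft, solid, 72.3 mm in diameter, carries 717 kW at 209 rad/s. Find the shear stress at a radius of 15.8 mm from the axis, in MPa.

ω = 209 rad/s, so T = P/ω = 717×10³ / 209.0 = 3431 N·m.
J = πd⁴/32 = π(0.0723)⁴/32 = 2.683×10^-6 m⁴.
Shear stress varies linearly with radius: τ = T·r/J = 3431 × 0.0158 / 2.683×10^-6 = 2.021×10^7 Pa.

20.2 MPa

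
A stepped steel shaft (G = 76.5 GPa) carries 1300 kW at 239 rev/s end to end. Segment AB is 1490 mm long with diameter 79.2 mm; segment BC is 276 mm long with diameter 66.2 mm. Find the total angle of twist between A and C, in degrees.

0.345°

ω = 2π·239 = 1502 rad/s, so T = P/ω = 1300×10³ / 1502 = 865.7 N·m.
J_AB = π(0.0792)⁴/32 = 3.86×10^-6 m⁴; J_BC = π(0.0662)⁴/32 = 1.89×10^-6 m⁴.
θ = (T/G)·Σ L_i/J_i = (865.7/76.5×10⁹)·(1.49/3.86×10^-6 + 0.276/1.89×10^-6) = 6.022×10^-3 rad.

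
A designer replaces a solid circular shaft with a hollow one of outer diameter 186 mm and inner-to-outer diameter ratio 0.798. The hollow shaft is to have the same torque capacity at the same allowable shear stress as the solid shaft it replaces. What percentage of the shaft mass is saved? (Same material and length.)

48.6 %

Equal τ_max and T ⇒ the solid shaft needs d_s³ = d_o³(1−k⁴), so d_s = 186·(1−0.798⁴)^(1/3) = 156.4 mm.
Area ratio A_h/A_s = d_o²(1−k²)/d_s² = (1−k²)/(1−k⁴)^(2/3) = 0.5137.
Mass saving = 1 − 0.5137 = 48.6 %.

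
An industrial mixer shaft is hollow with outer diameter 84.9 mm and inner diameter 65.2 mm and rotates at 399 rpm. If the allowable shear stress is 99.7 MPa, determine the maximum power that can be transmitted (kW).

326 kW

J = π(d_o⁴ − d_i⁴)/32 = π(0.0849⁴ − 0.0652⁴)/32 = 3.327×10^-6 m⁴.
T_max = τ_allow·J/r = 9.97×10^7 × 3.327×10^-6 / 0.0425 = 7813 N·m.
ω = 2π·399/60 = 41.78 rad/s, so P_max = T_max·ω = 3.264×10^5 W.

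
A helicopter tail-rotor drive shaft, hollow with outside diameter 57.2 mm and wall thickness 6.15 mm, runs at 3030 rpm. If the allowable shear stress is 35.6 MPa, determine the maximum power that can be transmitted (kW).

257 kW

J = π(d_o⁴ − d_i⁴)/32 = π(0.0572⁴ − 0.0449⁴)/32 = 6.519×10^-7 m⁴.
T_max = τ_allow·J/r = 3.56×10^7 × 6.519×10^-7 / 0.0286 = 811.5 N·m.
ω = 2π·3030/60 = 317.3 rad/s, so P_max = T_max·ω = 2.575×10^5 W.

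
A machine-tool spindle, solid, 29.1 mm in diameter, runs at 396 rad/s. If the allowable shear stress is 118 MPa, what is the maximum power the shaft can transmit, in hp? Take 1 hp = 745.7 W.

J = πd⁴/32 = π(0.0291)⁴/32 = 7.040×10^-8 m⁴.
T_max = τ_allow·J/r = 1.18×10^8 × 7.040×10^-8 / 0.0146 = 570.9 N·m.
ω = 396 rad/s, so P_max = T_max·ω = 2.261×10^5 W.

303 hp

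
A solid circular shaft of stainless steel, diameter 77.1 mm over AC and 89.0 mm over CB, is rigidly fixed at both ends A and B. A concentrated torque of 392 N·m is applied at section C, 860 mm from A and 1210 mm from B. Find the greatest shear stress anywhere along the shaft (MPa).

1.93 MPa

Compatibility: T_A·a/J_AC = T_B·b/J_CB with T_A + T_B = T₀.
J_AC = 3.47×10^-6 m⁴, J_CB = 6.16×10^-6 m⁴, so T_A = T₀·(J_AC/a)/((J_AC/a)+(J_CB/b)) = 173.3 N·m, T_B = 218.7 N·m.
τ in each portion: τ_AC = 1.93×10^6 Pa, τ_CB = 1.58×10^6 Pa; maximum is in AC.
τ_max = T_AC·r/J = 173.3·0.0385/3.47×10^-6 = 1.926×10^6 Pa.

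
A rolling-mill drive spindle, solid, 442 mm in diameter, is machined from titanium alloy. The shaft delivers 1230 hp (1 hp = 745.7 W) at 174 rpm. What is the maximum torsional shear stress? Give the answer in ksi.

0.431 ksi

ω = 2π·174/60 = 18.22 rad/s, so T = P/ω = 1230×745.7 / 18.22 = 50340 N·m.
J = πd⁴/32 = π(0.442)⁴/32 = 3.747×10^-3 m⁴.
τ_max = T·r/J = 50340 × 0.221 / 3.747×10^-3 = 2.969×10^6 Pa.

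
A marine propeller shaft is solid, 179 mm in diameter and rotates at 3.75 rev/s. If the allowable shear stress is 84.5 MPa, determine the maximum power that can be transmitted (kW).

J = πd⁴/32 = π(0.179)⁴/32 = 1.008×10^-4 m⁴.
T_max = τ_allow·J/r = 8.45×10^7 × 1.008×10^-4 / 0.0895 = 95160 N·m.
ω = 2π·3.75 = 23.56 rad/s, so P_max = T_max·ω = 2.242×10^6 W.

2240 kW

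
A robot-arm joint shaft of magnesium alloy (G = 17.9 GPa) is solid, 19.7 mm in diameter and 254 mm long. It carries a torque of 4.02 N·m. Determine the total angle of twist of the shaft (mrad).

3.86 mrad

J = πd⁴/32 = π(0.0197)⁴/32 = 1.479×10^-8 m⁴.
θ = T·L/(G·J) = 4.020 × 0.254 / (17.9×10⁹ × 1.479×10^-8) = 3.858×10^-3 rad.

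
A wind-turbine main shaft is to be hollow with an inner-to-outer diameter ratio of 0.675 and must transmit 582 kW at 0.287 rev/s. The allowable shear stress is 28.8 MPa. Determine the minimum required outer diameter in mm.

ω = 2π·0.287 = 1.803 rad/s, so T = P/ω = 582×10³ / 1.803 = 322700 N·m.
For a hollow shaft with d_i/d_o = 0.675: τ_max = 16T/(π d_o³ (1−k⁴)), so d_o = [16T/(π τ_allow (1−k⁴))]^(1/3) = [16·322700/(π·2.88×10^7·0.7924)]^(1/3) = 0.4161 m.

416 mm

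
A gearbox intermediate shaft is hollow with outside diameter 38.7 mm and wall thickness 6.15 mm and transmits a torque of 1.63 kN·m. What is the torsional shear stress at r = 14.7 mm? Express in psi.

J = π(d_o⁴ − d_i⁴)/32 = π(0.0387⁴ − 0.0264⁴)/32 = 1.725×10^-7 m⁴.
Shear stress varies linearly with radius: τ = T·r/J = 1630 × 0.0147 / 1.725×10^-7 = 1.389×10^8 Pa.

20100 psi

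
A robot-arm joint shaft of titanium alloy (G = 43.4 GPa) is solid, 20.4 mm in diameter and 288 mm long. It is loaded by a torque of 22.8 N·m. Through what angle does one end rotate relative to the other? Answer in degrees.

0.510°

J = πd⁴/32 = π(0.0204)⁴/32 = 1.700×10^-8 m⁴.
θ = T·L/(G·J) = 22.80 × 0.288 / (43.4×10⁹ × 1.700×10^-8) = 8.899×10^-3 rad.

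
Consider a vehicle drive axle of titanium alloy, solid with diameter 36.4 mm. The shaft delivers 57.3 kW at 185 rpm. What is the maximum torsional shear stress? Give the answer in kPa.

312000 kPa

ω = 2π·185/60 = 19.37 rad/s, so T = P/ω = 57.3×10³ / 19.37 = 2958 N·m.
J = πd⁴/32 = π(0.0364)⁴/32 = 1.723×10^-7 m⁴.
τ_max = T·r/J = 2958 × 0.0182 / 1.723×10^-7 = 3.123×10^8 Pa.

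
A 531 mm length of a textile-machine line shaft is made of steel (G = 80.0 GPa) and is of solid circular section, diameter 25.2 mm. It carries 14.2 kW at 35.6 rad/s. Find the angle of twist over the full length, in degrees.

ω = 35.6 rad/s, so T = P/ω = 14.2×10³ / 35.60 = 398.9 N·m.
J = πd⁴/32 = π(0.0252)⁴/32 = 3.959×10^-8 m⁴.
θ = T·L/(G·J) = 398.9 × 0.531 / (80.0×10⁹ × 3.959×10^-8) = 0.06687 rad.

3.83°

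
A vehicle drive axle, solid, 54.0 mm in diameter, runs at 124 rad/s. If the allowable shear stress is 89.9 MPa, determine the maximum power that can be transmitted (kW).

J = πd⁴/32 = π(0.0540)⁴/32 = 8.348×10^-7 m⁴.
T_max = τ_allow·J/r = 8.99×10^7 × 8.348×10^-7 / 0.0270 = 2780 N·m.
ω = 124 rad/s, so P_max = T_max·ω = 3.447×10^5 W.

345 kW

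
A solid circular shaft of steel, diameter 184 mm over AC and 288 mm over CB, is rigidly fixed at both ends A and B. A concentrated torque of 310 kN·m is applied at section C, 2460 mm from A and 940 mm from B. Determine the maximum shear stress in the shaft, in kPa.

62100 kPa

Compatibility: T_A·a/J_AC = T_B·b/J_CB with T_A + T_B = T₀.
J_AC = 1.13×10^-4 m⁴, J_CB = 6.75×10^-4 m⁴, so T_A = T₀·(J_AC/a)/((J_AC/a)+(J_CB/b)) = 18550 N·m, T_B = 291400 N·m.
τ in each portion: τ_AC = 1.52×10^7 Pa, τ_CB = 6.21×10^7 Pa; maximum is in CB.
τ_max = T_CB·r/J = 291400·0.144/6.75×10^-4 = 6.214×10^7 Pa.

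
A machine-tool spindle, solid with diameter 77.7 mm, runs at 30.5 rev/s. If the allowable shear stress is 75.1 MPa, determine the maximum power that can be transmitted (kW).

1330 kW

J = πd⁴/32 = π(0.0777)⁴/32 = 3.578×10^-6 m⁴.
T_max = τ_allow·J/r = 7.51×10^7 × 3.578×10^-6 / 0.0389 = 6917 N·m.
ω = 2π·30.5 = 191.6 rad/s, so P_max = T_max·ω = 1.326×10^6 W.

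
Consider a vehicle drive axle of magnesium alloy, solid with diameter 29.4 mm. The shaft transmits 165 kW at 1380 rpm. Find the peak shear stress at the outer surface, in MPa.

ω = 2π·1380/60 = 144.5 rad/s, so T = P/ω = 165×10³ / 144.5 = 1142 N·m.
J = πd⁴/32 = π(0.0294)⁴/32 = 7.335×10^-8 m⁴.
τ_max = T·r/J = 1142 × 0.0147 / 7.335×10^-8 = 2.288×10^8 Pa.

229 MPa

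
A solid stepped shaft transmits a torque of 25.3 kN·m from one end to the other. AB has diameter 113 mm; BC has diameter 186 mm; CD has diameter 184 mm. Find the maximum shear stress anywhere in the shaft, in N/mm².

89.3 N/mm²

Under the same torque, τ_max = 16T/(πd³) is largest where d is smallest — segment AB (d = 113 mm).
τ_max = 16·25300/(π·(0.113)³) = 8.930×10^7 Pa.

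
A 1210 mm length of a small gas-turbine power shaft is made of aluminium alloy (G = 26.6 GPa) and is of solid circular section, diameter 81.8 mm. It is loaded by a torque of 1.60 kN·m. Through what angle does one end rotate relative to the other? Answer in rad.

0.0166 rad

J = πd⁴/32 = π(0.0818)⁴/32 = 4.396×10^-6 m⁴.
θ = T·L/(G·J) = 1600 × 1.21 / (26.6×10⁹ × 4.396×10^-6) = 0.01656 rad.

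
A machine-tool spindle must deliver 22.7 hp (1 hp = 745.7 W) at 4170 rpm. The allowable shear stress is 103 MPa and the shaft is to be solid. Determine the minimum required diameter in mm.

ω = 2π·4170/60 = 436.7 rad/s, so T = P/ω = 22.7×745.7 / 436.7 = 38.76 N·m.
For a solid shaft τ_max = 16T/(πd³), so d = (16T/(π τ_allow))^(1/3) = (16·38.76/(π·1.03×10^8))^(1/3) = 0.01242 m.

12.4 mm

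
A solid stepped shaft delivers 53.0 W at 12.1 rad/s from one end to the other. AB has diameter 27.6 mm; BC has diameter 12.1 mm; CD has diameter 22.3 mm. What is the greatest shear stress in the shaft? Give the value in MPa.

12.6 MPa

ω = 12.1 rad/s, so T = P/ω = 53.0 / 12.10 = 4.380 N·m.
Under the same torque, τ_max = 16T/(πd³) is largest where d is smallest — segment BC (d = 12.1 mm).
τ_max = 16·4.380/(π·(0.0121)³) = 1.259×10^7 Pa.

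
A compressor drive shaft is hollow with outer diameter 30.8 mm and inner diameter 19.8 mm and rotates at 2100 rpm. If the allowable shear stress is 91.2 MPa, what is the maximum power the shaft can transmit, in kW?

J = π(d_o⁴ − d_i⁴)/32 = π(0.0308⁴ − 0.0198⁴)/32 = 7.326×10^-8 m⁴.
T_max = τ_allow·J/r = 9.12×10^7 × 7.326×10^-8 / 0.0154 = 433.9 N·m.
ω = 2π·2100/60 = 219.9 rad/s, so P_max = T_max·ω = 9.541×10^4 W.

95.4 kW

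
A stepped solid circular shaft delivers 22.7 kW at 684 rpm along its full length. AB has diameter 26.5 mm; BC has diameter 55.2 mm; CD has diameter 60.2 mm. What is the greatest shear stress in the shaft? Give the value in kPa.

86700 kPa

ω = 2π·684/60 = 71.63 rad/s, so T = P/ω = 22.7×10³ / 71.63 = 316.9 N·m.
Under the same torque, τ_max = 16T/(πd³) is largest where d is smallest — segment AB (d = 26.5 mm).
τ_max = 16·316.9/(π·(0.0265)³) = 8.673×10^7 Pa.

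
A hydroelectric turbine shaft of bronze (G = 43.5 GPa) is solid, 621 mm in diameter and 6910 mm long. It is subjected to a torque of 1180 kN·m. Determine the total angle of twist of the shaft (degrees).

J = πd⁴/32 = π(0.621)⁴/32 = 0.01460 m⁴.
θ = T·L/(G·J) = 1.180e6 × 6.91 / (43.5×10⁹ × 0.01460) = 0.01284 rad.

0.736°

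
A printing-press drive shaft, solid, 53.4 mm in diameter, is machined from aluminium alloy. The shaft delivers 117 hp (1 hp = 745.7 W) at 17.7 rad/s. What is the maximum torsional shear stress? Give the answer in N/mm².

ω = 17.7 rad/s, so T = P/ω = 117×745.7 / 17.70 = 4929 N·m.
J = πd⁴/32 = π(0.0534)⁴/32 = 7.983×10^-7 m⁴.
τ_max = T·r/J = 4929 × 0.0267 / 7.983×10^-7 = 1.649×10^8 Pa.

165 N/mm²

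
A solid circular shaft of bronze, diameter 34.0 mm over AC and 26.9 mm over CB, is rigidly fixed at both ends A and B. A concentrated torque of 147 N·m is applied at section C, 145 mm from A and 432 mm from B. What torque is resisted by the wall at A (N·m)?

Compatibility: T_A·a/J_AC = T_B·b/J_CB with T_A + T_B = T₀.
J_AC = 1.31×10^-7 m⁴, J_CB = 5.14×10^-8 m⁴, so T_A = T₀·(J_AC/a)/((J_AC/a)+(J_CB/b)) = 129.9 N·m, T_B = 17.09 N·m.

130 N·m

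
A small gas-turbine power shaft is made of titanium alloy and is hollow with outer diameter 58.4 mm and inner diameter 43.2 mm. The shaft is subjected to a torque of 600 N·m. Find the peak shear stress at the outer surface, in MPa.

21.9 MPa

J = π(d_o⁴ − d_i⁴)/32 = π(0.0584⁴ − 0.0432⁴)/32 = 8.000×10^-7 m⁴.
τ_max = T·r/J = 600.0 × 0.0292 / 8.000×10^-7 = 2.190×10^7 Pa.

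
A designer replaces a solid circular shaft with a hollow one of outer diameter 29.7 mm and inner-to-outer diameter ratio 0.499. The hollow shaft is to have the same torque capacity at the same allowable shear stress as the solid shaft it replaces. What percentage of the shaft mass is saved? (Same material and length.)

Equal τ_max and T ⇒ the solid shaft needs d_s³ = d_o³(1−k⁴), so d_s = 29.7·(1−0.499⁴)^(1/3) = 29.07 mm.
Area ratio A_h/A_s = d_o²(1−k²)/d_s² = (1−k²)/(1−k⁴)^(2/3) = 0.7837.
Mass saving = 1 − 0.7837 = 21.6 %.

21.6 %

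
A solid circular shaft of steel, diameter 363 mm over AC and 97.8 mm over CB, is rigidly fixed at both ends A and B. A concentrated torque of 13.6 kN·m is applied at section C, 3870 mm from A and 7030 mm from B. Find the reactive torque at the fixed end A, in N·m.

Compatibility: T_A·a/J_AC = T_B·b/J_CB with T_A + T_B = T₀.
J_AC = 1.70×10^-3 m⁴, J_CB = 8.98×10^-6 m⁴, so T_A = T₀·(J_AC/a)/((J_AC/a)+(J_CB/b)) = 13560 N·m, T_B = 39.33 N·m.

13600 N·m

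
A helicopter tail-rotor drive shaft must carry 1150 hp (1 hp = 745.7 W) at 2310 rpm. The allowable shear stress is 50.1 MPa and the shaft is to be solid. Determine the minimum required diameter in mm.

ω = 2π·2310/60 = 241.9 rad/s, so T = P/ω = 1150×745.7 / 241.9 = 3545 N·m.
For a solid shaft τ_max = 16T/(πd³), so d = (16T/(π τ_allow))^(1/3) = (16·3545/(π·5.01×10^7))^(1/3) = 0.07116 m.

71.2 mm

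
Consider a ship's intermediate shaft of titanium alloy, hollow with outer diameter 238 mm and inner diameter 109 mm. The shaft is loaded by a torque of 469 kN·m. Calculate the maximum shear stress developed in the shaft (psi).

J = π(d_o⁴ − d_i⁴)/32 = π(0.238⁴ − 0.109⁴)/32 = 3.011×10^-4 m⁴.
τ_max = T·r/J = 469000 × 0.119 / 3.011×10^-4 = 1.853×10^8 Pa.

26900 psi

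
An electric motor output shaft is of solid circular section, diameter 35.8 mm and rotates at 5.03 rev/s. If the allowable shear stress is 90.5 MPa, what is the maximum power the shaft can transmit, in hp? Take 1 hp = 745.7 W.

J = πd⁴/32 = π(0.0358)⁴/32 = 1.613×10^-7 m⁴.
T_max = τ_allow·J/r = 9.05×10^7 × 1.613×10^-7 / 0.0179 = 815.3 N·m.
ω = 2π·5.03 = 31.60 rad/s, so P_max = T_max·ω = 2.577×10^4 W.

34.6 hp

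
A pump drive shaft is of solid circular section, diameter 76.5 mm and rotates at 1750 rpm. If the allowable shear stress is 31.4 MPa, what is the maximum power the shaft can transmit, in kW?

J = πd⁴/32 = π(0.0765)⁴/32 = 3.362×10^-6 m⁴.
T_max = τ_allow·J/r = 3.14×10^7 × 3.362×10^-6 / 0.0382 = 2760 N·m.
ω = 2π·1750/60 = 183.3 rad/s, so P_max = T_max·ω = 5.058×10^5 W.

506 kW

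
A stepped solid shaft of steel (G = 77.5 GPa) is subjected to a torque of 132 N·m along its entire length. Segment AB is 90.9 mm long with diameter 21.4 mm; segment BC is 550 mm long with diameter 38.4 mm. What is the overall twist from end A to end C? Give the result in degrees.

0.682°

J_AB = π(0.0214)⁴/32 = 2.06×10^-8 m⁴; J_BC = π(0.0384)⁴/32 = 2.13×10^-7 m⁴.
θ = (T/G)·Σ L_i/J_i = (132.0/77.5×10⁹)·(0.0909/2.06×10^-8 + 0.550/2.13×10^-7) = 0.01191 rad.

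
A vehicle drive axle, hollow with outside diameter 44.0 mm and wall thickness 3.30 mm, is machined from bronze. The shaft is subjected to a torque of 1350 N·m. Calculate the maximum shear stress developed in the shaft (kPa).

169000 kPa

J = π(d_o⁴ − d_i⁴)/32 = π(0.0440⁴ − 0.0374⁴)/32 = 1.759×10^-7 m⁴.
τ_max = T·r/J = 1350 × 0.0220 / 1.759×10^-7 = 1.689×10^8 Pa.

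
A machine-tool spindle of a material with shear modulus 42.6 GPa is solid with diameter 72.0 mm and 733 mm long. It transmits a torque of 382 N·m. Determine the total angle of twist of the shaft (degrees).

0.143°

J = πd⁴/32 = π(0.0720)⁴/32 = 2.638×10^-6 m⁴.
θ = T·L/(G·J) = 382.0 × 0.733 / (42.6×10⁹ × 2.638×10^-6) = 2.491×10^-3 rad.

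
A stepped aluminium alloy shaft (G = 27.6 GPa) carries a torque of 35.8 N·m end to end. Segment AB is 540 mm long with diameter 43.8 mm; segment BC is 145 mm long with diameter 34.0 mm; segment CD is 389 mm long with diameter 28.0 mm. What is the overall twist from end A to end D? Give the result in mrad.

11.7 mrad

J_AB = π(0.0438)⁴/32 = 3.61×10^-7 m⁴; J_BC = π(0.0340)⁴/32 = 1.31×10^-7 m⁴; J_CD = π(0.0280)⁴/32 = 6.03×10^-8 m⁴.
θ = (T/G)·Σ L_i/J_i = (35.80/27.6×10⁹)·(0.540/3.61×10^-7 + 0.145/1.31×10^-7 + 0.389/6.03×10^-8) = 0.01173 rad.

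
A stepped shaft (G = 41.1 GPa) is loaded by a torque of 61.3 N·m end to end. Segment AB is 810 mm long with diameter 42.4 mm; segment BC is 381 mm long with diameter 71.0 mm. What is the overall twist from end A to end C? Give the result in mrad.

4.04 mrad

J_AB = π(0.0424)⁴/32 = 3.17×10^-7 m⁴; J_BC = π(0.0710)⁴/32 = 2.49×10^-6 m⁴.
θ = (T/G)·Σ L_i/J_i = (61.30/41.1×10⁹)·(0.810/3.17×10^-7 + 0.381/2.49×10^-6) = 4.035×10^-3 rad.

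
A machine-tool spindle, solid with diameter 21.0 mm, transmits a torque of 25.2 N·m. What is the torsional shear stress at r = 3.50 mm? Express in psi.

J = πd⁴/32 = π(0.0210)⁴/32 = 1.909×10^-8 m⁴.
Shear stress varies linearly with radius: τ = T·r/J = 25.20 × 0.00350 / 1.909×10^-8 = 4.619×10^6 Pa.

670 psi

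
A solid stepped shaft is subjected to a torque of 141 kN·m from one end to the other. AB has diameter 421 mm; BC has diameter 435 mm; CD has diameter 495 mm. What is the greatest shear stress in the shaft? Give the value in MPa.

9.62 MPa

Under the same torque, τ_max = 16T/(πd³) is largest where d is smallest — segment AB (d = 421 mm).
τ_max = 16·141000/(π·(0.421)³) = 9.624×10^6 Pa.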